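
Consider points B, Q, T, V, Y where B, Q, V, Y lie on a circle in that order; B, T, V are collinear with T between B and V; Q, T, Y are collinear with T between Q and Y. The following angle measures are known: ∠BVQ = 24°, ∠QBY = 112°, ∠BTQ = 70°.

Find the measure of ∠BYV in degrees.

1. ∠BYQ = 24°  [same arc BQ]
2. ∠BQY = 44°  [△BQY]
3. ∠QBV = 66°  [△BTQ]
4. ∠BQV = 90°  [△BQV]
5. ∠BYV = 90°  [cyclic BQVY, opposite ∠Q+∠Y]

∠BYV = 90°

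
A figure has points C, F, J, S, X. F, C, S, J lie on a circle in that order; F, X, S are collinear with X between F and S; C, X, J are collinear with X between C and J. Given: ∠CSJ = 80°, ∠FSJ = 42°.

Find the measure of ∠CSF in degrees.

∠CSF = 38°

1. ∠CFJ = 100°  [cyclic FCSJ, opposite ∠F+∠S]
2. ∠FCJ = 42°  [same arc FJ]
3. ∠CJF = 38°  [△FCJ]
4. ∠CSF = 38°  [same arc FC]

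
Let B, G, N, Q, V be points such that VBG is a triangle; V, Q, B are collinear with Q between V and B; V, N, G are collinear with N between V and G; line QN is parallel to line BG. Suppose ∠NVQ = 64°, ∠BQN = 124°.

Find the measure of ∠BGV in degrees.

1. ∠NQV = 56°  [linear pair at Q on VB]
2. ∠QNV = 60°  [△VQN]
3. ∠BGV = 60°  [QN∥BG, corresponding at N]

∠BGV = 60°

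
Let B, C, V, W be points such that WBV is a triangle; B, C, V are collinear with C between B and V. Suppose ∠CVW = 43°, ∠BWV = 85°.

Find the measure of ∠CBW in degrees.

1. ∠BVW = 43°  [C on ray VB]
2. ∠VBW = 52°  [△WBV]
3. ∠CBW = 52°  [C on ray BV]

∠CBW = 52°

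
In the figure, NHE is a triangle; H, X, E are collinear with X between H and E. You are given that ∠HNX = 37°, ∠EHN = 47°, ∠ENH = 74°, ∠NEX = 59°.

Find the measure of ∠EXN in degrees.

∠EXN = 84°

1. ∠NHX = 47°  [X on ray HE]
2. ∠HXN = 96°  [△NHX]
3. ∠EXN = 84°  [linear pair at X on HE]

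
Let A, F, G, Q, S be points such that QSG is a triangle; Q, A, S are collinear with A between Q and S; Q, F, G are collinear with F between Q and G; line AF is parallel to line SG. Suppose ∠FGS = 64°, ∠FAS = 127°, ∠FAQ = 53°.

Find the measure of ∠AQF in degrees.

1. ∠QGS = 64°  [F on ray GQ]
2. ∠GSQ = 53°  [AF∥SG, corresponding at A]
3. ∠GQS = 63°  [△QSG]
4. ∠AQF = 63°  [A on QS, F on QG]

∠AQF = 63°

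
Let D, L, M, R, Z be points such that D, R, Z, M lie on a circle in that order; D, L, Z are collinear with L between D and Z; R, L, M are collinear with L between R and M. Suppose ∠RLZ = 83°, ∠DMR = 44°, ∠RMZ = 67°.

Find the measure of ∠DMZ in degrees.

1. ∠DZR = 44°  [same arc DR]
2. ∠RDZ = 67°  [same arc RZ]
3. ∠DRZ = 69°  [△DRZ]
4. ∠DMZ = 111°  [cyclic DRZM, opposite ∠R+∠M]

∠DMZ = 111°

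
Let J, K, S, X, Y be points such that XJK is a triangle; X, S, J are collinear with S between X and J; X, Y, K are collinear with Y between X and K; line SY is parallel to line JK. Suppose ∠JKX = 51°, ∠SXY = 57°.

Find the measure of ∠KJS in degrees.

∠KJS = 72°

1. ∠SYX = 51°  [SY∥JK, corresponding at Y]
2. ∠XSY = 72°  [△XSY]
3. ∠JSY = 108°  [linear pair at S on XJ]
4. ∠KJS = 72°  [SY∥JK, co-interior at J–S]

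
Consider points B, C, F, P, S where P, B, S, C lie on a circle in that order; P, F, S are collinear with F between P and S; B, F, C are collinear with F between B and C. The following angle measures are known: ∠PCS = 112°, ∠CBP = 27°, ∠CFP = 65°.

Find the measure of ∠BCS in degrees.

1. ∠CSP = 27°  [same arc PC]
2. ∠CFS = 115°  [linear pair at F on PS]
3. ∠BCS = 38°  [△SFC]

∠BCS = 38°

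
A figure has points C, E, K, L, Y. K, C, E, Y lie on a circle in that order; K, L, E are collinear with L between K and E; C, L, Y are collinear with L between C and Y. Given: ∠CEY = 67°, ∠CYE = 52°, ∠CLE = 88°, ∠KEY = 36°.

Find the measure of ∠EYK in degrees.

1. ∠ECY = 61°  [△CEY]
2. ∠EKY = 61°  [same arc EY]
3. ∠EYK = 83°  [△KEY]

∠EYK = 83°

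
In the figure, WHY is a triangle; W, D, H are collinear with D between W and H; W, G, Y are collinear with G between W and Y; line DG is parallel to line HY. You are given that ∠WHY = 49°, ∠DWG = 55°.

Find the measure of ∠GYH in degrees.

∠GYH = 76°

1. ∠GDW = 49°  [DG∥HY, corresponding at D]
2. ∠DGW = 76°  [△WDG]
3. ∠DGY = 104°  [linear pair at G on WY]
4. ∠GYH = 76°  [DG∥HY, co-interior at Y–G]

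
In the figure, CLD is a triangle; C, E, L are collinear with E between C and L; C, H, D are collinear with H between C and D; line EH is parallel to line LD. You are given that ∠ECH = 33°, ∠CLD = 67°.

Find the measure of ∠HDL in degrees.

1. ∠DCL = 33°  [E on CL, H on CD]
2. ∠CDL = 80°  [△CLD]
3. ∠HDL = 80°  [H on ray DC]

∠HDL = 80°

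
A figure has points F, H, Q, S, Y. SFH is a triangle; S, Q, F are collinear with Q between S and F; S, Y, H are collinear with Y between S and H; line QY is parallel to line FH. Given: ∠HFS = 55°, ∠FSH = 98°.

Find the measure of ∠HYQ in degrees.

∠HYQ = 153°

1. ∠FHS = 27°  [△SFH]
2. ∠QYS = 27°  [QY∥FH, corresponding at Y]
3. ∠HYQ = 153°  [linear pair at Y on SH]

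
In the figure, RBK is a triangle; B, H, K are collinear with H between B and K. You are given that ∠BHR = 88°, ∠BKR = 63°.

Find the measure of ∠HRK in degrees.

∠HRK = 25°

1. ∠KHR = 92°  [linear pair at H on BK]
2. ∠HKR = 63°  [H on ray KB]
3. ∠HRK = 25°  [△RHK]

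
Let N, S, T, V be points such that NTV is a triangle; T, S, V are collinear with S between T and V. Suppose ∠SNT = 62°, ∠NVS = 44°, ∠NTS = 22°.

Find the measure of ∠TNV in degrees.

1. ∠NVT = 44°  [S on ray VT]
2. ∠NTV = 22°  [S on ray TV]
3. ∠TNV = 114°  [△NTV]

∠TNV = 114°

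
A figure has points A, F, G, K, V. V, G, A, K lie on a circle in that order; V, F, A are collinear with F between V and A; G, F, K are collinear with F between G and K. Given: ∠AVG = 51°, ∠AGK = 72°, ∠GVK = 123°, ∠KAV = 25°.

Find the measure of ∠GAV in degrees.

1. ∠KGV = 25°  [same arc VK]
2. ∠GKV = 32°  [△VGK]
3. ∠GAV = 32°  [same arc VG]

∠GAV = 32°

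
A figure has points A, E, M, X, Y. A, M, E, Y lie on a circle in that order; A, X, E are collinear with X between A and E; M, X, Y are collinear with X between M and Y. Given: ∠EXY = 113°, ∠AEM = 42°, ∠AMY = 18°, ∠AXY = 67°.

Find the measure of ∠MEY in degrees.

1. ∠AYM = 42°  [same arc AM]
2. ∠MAY = 120°  [△AMY]
3. ∠MEY = 60°  [cyclic AMEY, opposite ∠A+∠E]

∠MEY = 60°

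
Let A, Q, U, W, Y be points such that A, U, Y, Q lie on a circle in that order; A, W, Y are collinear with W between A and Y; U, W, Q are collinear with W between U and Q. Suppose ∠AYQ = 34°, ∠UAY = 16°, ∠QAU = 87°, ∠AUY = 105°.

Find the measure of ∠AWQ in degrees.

1. ∠UQY = 16°  [same arc UY]
2. ∠QWY = 130°  [△YWQ]
3. ∠AWQ = 50°  [linear pair at W on AY]

∠AWQ = 50°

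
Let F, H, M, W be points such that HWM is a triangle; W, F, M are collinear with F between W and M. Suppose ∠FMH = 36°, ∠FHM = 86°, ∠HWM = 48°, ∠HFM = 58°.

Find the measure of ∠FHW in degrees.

∠FHW = 10°

1. ∠FWH = 48°  [F on ray WM]
2. ∠HFW = 122°  [linear pair at F on WM]
3. ∠FHW = 10°  [△HWF]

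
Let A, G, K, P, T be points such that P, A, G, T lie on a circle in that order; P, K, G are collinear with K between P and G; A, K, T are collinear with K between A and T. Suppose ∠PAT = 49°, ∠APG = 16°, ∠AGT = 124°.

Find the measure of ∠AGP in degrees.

∠AGP = 75°

1. ∠AKP = 115°  [△PKA]
2. ∠ATG = 16°  [same arc AG]
3. ∠GAT = 40°  [△AGT]
4. ∠AKG = 65°  [linear pair at K on PG]
5. ∠AGP = 75°  [△AKG]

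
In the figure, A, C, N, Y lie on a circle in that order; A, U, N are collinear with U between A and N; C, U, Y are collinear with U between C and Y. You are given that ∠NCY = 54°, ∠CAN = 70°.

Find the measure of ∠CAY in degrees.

1. ∠CYN = 70°  [same arc CN]
2. ∠CNY = 56°  [△CNY]
3. ∠CAY = 124°  [cyclic ACNY, opposite ∠A+∠N]

∠CAY = 124°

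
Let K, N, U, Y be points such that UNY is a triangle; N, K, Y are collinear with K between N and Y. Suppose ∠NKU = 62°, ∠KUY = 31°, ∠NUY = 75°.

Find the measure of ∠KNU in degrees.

∠KNU = 74°

1. ∠UKY = 118°  [linear pair at K on NY]
2. ∠KYU = 31°  [△UKY]
3. ∠NYU = 31°  [K on ray YN]
4. ∠UNY = 74°  [△UNY]
5. ∠KNU = 74°  [K on ray NY]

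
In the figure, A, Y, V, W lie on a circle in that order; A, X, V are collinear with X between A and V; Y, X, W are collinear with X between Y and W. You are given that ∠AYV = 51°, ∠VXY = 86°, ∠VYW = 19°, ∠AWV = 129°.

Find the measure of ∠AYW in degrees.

1. ∠VAW = 19°  [same arc VW]
2. ∠AVW = 32°  [△AVW]
3. ∠AYW = 32°  [same arc AW]

∠AYW = 32°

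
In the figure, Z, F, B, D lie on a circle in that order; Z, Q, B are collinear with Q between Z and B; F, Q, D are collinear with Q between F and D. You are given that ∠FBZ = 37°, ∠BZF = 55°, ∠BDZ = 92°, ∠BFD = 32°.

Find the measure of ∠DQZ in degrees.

∠DQZ = 111°

1. ∠FDZ = 37°  [same arc ZF]
2. ∠BZD = 32°  [same arc BD]
3. ∠DQZ = 111°  [△ZQD]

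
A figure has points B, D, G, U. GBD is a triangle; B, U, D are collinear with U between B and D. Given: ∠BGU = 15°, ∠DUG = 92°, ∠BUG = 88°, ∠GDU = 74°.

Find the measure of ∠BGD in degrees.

∠BGD = 29°

1. ∠GBU = 77°  [△GBU]
2. ∠BDG = 74°  [U on ray DB]
3. ∠DBG = 77°  [U on ray BD]
4. ∠BGD = 29°  [△GBD]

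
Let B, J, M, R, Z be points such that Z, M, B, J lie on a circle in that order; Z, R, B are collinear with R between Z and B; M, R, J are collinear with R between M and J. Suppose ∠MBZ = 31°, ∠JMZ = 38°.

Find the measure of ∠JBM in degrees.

∠JBM = 69°

1. ∠MJZ = 31°  [same arc ZM]
2. ∠JZM = 111°  [△ZMJ]
3. ∠JBM = 69°  [cyclic ZMBJ, opposite ∠Z+∠B]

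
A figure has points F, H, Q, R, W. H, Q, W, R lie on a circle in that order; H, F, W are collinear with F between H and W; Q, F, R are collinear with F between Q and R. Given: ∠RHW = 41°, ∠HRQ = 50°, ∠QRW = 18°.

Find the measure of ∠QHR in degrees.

∠QHR = 59°

1. ∠RQW = 41°  [same arc WR]
2. ∠QWR = 121°  [△QWR]
3. ∠QHR = 59°  [cyclic HQWR, opposite ∠H+∠W]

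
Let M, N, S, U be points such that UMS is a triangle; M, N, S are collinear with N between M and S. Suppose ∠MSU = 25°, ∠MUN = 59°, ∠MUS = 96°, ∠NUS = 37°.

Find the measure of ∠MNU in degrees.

1. ∠NSU = 25°  [N on ray SM]
2. ∠SNU = 118°  [△UNS]
3. ∠MNU = 62°  [linear pair at N on MS]

∠MNU = 62°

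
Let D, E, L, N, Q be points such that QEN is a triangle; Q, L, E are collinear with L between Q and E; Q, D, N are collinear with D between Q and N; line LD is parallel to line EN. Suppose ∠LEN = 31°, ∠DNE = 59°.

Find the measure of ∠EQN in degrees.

1. ∠NEQ = 31°  [L on ray EQ]
2. ∠ENQ = 59°  [D on ray NQ]
3. ∠EQN = 90°  [△QEN]

∠EQN = 90°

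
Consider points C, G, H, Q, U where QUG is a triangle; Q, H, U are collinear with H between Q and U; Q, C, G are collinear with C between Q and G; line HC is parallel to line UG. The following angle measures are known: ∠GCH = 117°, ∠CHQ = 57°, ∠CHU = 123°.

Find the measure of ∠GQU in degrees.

1. ∠HCQ = 63°  [linear pair at C on QG]
2. ∠CQH = 60°  [△QHC]
3. ∠GQU = 60°  [H on QU, C on QG]

∠GQU = 60°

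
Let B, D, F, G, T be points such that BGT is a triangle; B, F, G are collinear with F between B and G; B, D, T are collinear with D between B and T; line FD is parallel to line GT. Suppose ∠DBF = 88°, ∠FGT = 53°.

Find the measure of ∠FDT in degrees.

∠FDT = 141°

1. ∠GBT = 88°  [F on BG, D on BT]
2. ∠BGT = 53°  [F on ray GB]
3. ∠BTG = 39°  [△BGT]
4. ∠BDF = 39°  [FD∥GT, corresponding at D]
5. ∠FDT = 141°  [linear pair at D on BT]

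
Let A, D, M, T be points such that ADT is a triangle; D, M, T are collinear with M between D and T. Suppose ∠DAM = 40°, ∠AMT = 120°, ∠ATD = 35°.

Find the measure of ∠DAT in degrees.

∠DAT = 65°

1. ∠AMD = 60°  [linear pair at M on DT]
2. ∠ADM = 80°  [△ADM]
3. ∠ADT = 80°  [M on ray DT]
4. ∠DAT = 65°  [△ADT]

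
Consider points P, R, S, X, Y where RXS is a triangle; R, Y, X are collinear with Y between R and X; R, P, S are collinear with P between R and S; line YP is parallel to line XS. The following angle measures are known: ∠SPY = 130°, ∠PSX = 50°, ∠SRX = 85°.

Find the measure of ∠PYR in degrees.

∠PYR = 45°

1. ∠RPY = 50°  [linear pair at P on RS]
2. ∠PRY = 85°  [Y on RX, P on RS]
3. ∠PYR = 45°  [△RYP]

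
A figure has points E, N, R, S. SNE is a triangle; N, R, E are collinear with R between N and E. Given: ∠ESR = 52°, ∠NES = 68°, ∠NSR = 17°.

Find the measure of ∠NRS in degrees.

1. ∠RES = 68°  [R on ray EN]
2. ∠ERS = 60°  [△SRE]
3. ∠NRS = 120°  [linear pair at R on NE]

∠NRS = 120°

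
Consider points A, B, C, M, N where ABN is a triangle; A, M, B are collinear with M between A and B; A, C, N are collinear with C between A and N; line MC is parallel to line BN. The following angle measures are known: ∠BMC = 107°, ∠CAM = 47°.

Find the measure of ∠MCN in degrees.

1. ∠AMC = 73°  [linear pair at M on AB]
2. ∠ACM = 60°  [△AMC]
3. ∠MCN = 120°  [linear pair at C on AN]

∠MCN = 120°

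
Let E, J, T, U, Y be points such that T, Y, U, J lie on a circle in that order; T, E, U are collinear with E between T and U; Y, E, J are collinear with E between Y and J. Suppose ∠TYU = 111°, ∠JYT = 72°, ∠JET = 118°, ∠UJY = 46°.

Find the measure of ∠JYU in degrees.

∠JYU = 39°

1. ∠TJU = 69°  [cyclic TYUJ, opposite ∠Y+∠J]
2. ∠JUT = 72°  [same arc TJ]
3. ∠JTU = 39°  [△TUJ]
4. ∠JYU = 39°  [same arc UJ]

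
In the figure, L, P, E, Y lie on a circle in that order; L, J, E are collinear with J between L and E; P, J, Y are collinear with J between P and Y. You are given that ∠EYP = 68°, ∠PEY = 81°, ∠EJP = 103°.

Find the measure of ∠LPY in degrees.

1. ∠ELP = 68°  [same arc PE]
2. ∠LJP = 77°  [linear pair at J on LE]
3. ∠LPY = 35°  [△LJP]

∠LPY = 35°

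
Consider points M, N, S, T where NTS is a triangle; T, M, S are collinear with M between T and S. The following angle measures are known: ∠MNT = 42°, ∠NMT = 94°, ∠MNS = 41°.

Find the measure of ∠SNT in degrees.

1. ∠MTN = 44°  [△NTM]
2. ∠NMS = 86°  [linear pair at M on TS]
3. ∠MSN = 53°  [△NMS]
4. ∠NTS = 44°  [M on ray TS]
5. ∠NST = 53°  [M on ray ST]
6. ∠SNT = 83°  [△NTS]

∠SNT = 83°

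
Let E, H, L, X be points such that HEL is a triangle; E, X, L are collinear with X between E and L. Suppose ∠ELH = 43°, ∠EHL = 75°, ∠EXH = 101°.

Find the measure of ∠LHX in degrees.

∠LHX = 58°

1. ∠HLX = 43°  [X on ray LE]
2. ∠HXL = 79°  [linear pair at X on EL]
3. ∠LHX = 58°  [△HXL]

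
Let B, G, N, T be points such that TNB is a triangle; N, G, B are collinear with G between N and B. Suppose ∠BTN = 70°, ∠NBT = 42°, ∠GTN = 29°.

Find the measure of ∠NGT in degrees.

1. ∠BNT = 68°  [△TNB]
2. ∠GNT = 68°  [G on ray NB]
3. ∠NGT = 83°  [△TNG]

∠NGT = 83°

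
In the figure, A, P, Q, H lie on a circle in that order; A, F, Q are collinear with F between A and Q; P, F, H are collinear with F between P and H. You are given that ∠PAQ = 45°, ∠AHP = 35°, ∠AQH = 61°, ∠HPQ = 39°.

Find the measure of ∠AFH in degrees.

∠AFH = 106°

1. ∠PHQ = 45°  [same arc PQ]
2. ∠HFQ = 74°  [△QFH]
3. ∠AFH = 106°  [linear pair at F on AQ]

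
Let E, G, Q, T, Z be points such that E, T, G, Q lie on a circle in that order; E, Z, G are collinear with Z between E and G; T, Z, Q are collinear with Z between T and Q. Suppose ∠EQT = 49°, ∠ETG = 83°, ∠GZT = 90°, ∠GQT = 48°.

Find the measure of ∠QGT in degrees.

1. ∠EGT = 49°  [same arc ET]
2. ∠GTQ = 41°  [△TZG]
3. ∠QGT = 91°  [△TGQ]

∠QGT = 91°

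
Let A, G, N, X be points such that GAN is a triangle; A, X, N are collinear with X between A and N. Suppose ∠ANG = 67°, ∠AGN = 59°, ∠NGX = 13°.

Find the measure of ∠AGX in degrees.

∠AGX = 46°

1. ∠GAN = 54°  [△GAN]
2. ∠GNX = 67°  [X on ray NA]
3. ∠GXN = 100°  [△GXN]
4. ∠GAX = 54°  [X on ray AN]
5. ∠AXG = 80°  [linear pair at X on AN]
6. ∠AGX = 46°  [△GAX]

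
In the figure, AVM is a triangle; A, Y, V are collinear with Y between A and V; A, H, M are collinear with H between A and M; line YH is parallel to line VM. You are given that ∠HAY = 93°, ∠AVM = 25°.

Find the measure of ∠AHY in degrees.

1. ∠MAV = 93°  [Y on AV, H on AM]
2. ∠AMV = 62°  [△AVM]
3. ∠AHY = 62°  [YH∥VM, corresponding at H]

∠AHY = 62°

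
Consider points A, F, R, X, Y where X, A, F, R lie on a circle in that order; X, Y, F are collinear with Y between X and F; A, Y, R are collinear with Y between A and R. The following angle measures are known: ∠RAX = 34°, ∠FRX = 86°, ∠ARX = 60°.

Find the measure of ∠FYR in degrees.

∠FYR = 120°

1. ∠RFX = 34°  [same arc XR]
2. ∠FXR = 60°  [△XFR]
3. ∠RYX = 60°  [△XYR]
4. ∠FYR = 120°  [linear pair at Y on XF]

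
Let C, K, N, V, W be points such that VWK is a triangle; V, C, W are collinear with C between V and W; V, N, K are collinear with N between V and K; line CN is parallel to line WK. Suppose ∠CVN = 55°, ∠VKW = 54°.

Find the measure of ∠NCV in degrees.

∠NCV = 71°

1. ∠KVW = 55°  [C on VW, N on VK]
2. ∠KWV = 71°  [△VWK]
3. ∠NCV = 71°  [CN∥WK, corresponding at C]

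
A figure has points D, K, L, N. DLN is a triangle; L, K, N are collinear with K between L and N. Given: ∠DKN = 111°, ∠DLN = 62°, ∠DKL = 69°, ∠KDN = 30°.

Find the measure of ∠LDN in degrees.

∠LDN = 79°

1. ∠DNK = 39°  [△DKN]
2. ∠DNL = 39°  [K on ray NL]
3. ∠LDN = 79°  [△DLN]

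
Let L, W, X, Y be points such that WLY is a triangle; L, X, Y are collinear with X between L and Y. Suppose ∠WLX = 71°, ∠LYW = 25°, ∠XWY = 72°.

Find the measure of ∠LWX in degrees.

∠LWX = 12°

1. ∠WYX = 25°  [X on ray YL]
2. ∠WXY = 83°  [△WXY]
3. ∠LXW = 97°  [linear pair at X on LY]
4. ∠LWX = 12°  [△WLX]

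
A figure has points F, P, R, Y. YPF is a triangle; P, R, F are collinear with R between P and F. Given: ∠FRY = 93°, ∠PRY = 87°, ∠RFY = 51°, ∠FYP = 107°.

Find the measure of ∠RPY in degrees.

1. ∠PFY = 51°  [R on ray FP]
2. ∠FPY = 22°  [△YPF]
3. ∠RPY = 22°  [R on ray PF]

∠RPY = 22°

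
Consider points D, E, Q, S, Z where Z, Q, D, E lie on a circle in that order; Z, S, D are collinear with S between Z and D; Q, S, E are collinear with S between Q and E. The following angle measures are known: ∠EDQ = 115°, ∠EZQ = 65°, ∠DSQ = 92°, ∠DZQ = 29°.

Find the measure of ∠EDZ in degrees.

1. ∠ESZ = 92°  [vertical angles at S]
2. ∠DEQ = 29°  [same arc QD]
3. ∠DSE = 88°  [linear pair at S on ZD]
4. ∠EDZ = 63°  [△DSE]

∠EDZ = 63°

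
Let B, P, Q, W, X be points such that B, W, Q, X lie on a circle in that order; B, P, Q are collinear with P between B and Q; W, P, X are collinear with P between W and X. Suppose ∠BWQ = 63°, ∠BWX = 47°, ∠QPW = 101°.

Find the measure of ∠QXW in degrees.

1. ∠BQX = 47°  [same arc BX]
2. ∠BPX = 101°  [vertical angles at P]
3. ∠QPX = 79°  [linear pair at P on BQ]
4. ∠QXW = 54°  [△QPX]

∠QXW = 54°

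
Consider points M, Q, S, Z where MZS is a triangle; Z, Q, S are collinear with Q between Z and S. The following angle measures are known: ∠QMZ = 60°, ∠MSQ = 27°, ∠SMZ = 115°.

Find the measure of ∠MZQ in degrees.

∠MZQ = 38°

1. ∠MSZ = 27°  [Q on ray SZ]
2. ∠MZS = 38°  [△MZS]
3. ∠MZQ = 38°  [Q on ray ZS]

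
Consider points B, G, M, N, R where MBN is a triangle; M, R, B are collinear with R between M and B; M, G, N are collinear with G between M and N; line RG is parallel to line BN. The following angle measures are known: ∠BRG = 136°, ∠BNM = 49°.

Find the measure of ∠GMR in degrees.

∠GMR = 87°

1. ∠GRM = 44°  [linear pair at R on MB]
2. ∠MGR = 49°  [RG∥BN, corresponding at G]
3. ∠GMR = 87°  [△MRG]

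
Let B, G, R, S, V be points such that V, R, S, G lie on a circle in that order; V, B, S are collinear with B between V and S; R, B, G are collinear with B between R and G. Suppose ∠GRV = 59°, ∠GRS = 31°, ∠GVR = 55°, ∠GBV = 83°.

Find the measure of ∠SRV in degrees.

1. ∠GSV = 59°  [same arc VG]
2. ∠GVS = 31°  [same arc SG]
3. ∠SGV = 90°  [△VSG]
4. ∠SRV = 90°  [cyclic VRSG, opposite ∠R+∠G]

∠SRV = 90°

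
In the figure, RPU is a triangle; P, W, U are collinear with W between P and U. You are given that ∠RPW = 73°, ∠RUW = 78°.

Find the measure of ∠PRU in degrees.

∠PRU = 29°

1. ∠RPU = 73°  [W on ray PU]
2. ∠PUR = 78°  [W on ray UP]
3. ∠PRU = 29°  [△RPU]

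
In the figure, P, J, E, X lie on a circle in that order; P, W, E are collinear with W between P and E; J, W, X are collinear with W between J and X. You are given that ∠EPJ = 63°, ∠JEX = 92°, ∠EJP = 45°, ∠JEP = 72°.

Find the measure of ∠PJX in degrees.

∠PJX = 20°

1. ∠JPX = 88°  [cyclic PJEX, opposite ∠P+∠E]
2. ∠JXP = 72°  [same arc PJ]
3. ∠PJX = 20°  [△PJX]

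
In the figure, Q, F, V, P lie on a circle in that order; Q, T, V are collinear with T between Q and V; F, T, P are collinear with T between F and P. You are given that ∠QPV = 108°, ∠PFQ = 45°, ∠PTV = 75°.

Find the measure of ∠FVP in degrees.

∠FVP = 93°

1. ∠PVQ = 45°  [same arc QP]
2. ∠FPV = 60°  [△VTP]
3. ∠PQV = 27°  [△QVP]
4. ∠PFV = 27°  [same arc VP]
5. ∠FVP = 93°  [△FVP]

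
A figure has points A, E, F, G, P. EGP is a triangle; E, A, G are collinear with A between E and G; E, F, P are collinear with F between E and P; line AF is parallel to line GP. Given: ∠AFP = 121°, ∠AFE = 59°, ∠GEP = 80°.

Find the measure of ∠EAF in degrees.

∠EAF = 41°

1. ∠EPG = 59°  [AF∥GP, corresponding at F]
2. ∠EGP = 41°  [△EGP]
3. ∠EAF = 41°  [AF∥GP, corresponding at A]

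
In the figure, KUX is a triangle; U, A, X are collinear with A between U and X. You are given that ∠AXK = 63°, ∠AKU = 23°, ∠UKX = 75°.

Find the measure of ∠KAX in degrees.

∠KAX = 65°

1. ∠KXU = 63°  [A on ray XU]
2. ∠KUX = 42°  [△KUX]
3. ∠AUK = 42°  [A on ray UX]
4. ∠KAU = 115°  [△KUA]
5. ∠KAX = 65°  [linear pair at A on UX]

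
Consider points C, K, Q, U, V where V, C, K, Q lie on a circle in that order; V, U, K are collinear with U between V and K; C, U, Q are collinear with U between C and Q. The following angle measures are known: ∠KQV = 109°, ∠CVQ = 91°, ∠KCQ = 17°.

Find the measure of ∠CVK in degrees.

1. ∠CKQ = 89°  [cyclic VCKQ, opposite ∠V+∠K]
2. ∠CQK = 74°  [△CKQ]
3. ∠CVK = 74°  [same arc CK]

∠CVK = 74°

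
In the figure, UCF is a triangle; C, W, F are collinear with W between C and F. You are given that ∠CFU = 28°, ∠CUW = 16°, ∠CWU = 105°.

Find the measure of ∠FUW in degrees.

∠FUW = 77°

1. ∠UFW = 28°  [W on ray FC]
2. ∠FWU = 75°  [linear pair at W on CF]
3. ∠FUW = 77°  [△UWF]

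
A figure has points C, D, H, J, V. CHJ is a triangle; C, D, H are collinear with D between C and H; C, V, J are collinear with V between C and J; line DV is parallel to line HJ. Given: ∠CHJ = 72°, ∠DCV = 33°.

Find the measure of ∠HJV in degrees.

1. ∠CDV = 72°  [DV∥HJ, corresponding at D]
2. ∠CVD = 75°  [△CDV]
3. ∠DVJ = 105°  [linear pair at V on CJ]
4. ∠HJV = 75°  [DV∥HJ, co-interior at J–V]

∠HJV = 75°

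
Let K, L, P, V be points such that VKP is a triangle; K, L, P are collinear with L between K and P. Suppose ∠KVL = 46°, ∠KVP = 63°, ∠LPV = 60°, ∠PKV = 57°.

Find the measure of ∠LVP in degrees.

∠LVP = 17°

1. ∠LKV = 57°  [L on ray KP]
2. ∠KLV = 77°  [△VKL]
3. ∠PLV = 103°  [linear pair at L on KP]
4. ∠LVP = 17°  [△VLP]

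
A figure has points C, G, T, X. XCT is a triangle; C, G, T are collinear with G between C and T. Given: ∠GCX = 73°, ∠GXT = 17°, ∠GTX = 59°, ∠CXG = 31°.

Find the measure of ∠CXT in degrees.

∠CXT = 48°

1. ∠TCX = 73°  [G on ray CT]
2. ∠CTX = 59°  [G on ray TC]
3. ∠CXT = 48°  [△XCT]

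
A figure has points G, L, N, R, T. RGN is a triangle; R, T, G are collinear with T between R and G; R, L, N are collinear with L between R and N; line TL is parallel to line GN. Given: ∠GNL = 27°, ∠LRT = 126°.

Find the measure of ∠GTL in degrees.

1. ∠GNR = 27°  [L on ray NR]
2. ∠GRN = 126°  [T on RG, L on RN]
3. ∠NGR = 27°  [△RGN]
4. ∠LTR = 27°  [TL∥GN, corresponding at T]
5. ∠GTL = 153°  [linear pair at T on RG]

∠GTL = 153°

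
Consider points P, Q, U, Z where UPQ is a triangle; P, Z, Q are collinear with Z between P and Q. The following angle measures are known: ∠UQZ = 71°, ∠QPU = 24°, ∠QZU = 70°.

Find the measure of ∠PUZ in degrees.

1. ∠UPZ = 24°  [Z on ray PQ]
2. ∠PZU = 110°  [linear pair at Z on PQ]
3. ∠PUZ = 46°  [△UPZ]

∠PUZ = 46°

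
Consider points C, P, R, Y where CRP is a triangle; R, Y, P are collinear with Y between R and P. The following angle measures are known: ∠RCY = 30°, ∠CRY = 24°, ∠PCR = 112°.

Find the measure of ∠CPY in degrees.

1. ∠CRP = 24°  [Y on ray RP]
2. ∠CPR = 44°  [△CRP]
3. ∠CPY = 44°  [Y on ray PR]

∠CPY = 44°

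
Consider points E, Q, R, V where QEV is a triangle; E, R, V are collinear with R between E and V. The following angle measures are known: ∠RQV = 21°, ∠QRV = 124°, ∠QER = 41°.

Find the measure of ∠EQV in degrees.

1. ∠QVR = 35°  [△QRV]
2. ∠QEV = 41°  [R on ray EV]
3. ∠EVQ = 35°  [R on ray VE]
4. ∠EQV = 104°  [△QEV]

∠EQV = 104°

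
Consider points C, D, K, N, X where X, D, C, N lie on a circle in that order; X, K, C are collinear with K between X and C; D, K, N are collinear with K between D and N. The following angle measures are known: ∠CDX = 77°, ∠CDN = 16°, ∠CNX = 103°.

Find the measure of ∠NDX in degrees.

1. ∠CXN = 16°  [same arc CN]
2. ∠NCX = 61°  [△XCN]
3. ∠NDX = 61°  [same arc XN]

∠NDX = 61°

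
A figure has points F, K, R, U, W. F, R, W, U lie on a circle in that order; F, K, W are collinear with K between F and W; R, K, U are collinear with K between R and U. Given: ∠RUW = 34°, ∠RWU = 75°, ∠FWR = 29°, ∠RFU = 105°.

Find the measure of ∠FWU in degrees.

1. ∠FUR = 29°  [same arc FR]
2. ∠FRU = 46°  [△FRU]
3. ∠FWU = 46°  [same arc FU]

∠FWU = 46°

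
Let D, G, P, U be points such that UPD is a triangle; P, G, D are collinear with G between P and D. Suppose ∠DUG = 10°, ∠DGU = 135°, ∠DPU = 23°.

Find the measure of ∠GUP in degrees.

∠GUP = 112°

1. ∠PGU = 45°  [linear pair at G on PD]
2. ∠GPU = 23°  [G on ray PD]
3. ∠GUP = 112°  [△UPG]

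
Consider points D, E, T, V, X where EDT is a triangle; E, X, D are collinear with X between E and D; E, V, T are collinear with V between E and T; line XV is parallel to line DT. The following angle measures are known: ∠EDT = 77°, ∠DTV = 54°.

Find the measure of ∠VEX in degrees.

1. ∠DTE = 54°  [V on ray TE]
2. ∠DET = 49°  [△EDT]
3. ∠VEX = 49°  [X on ED, V on ET]

∠VEX = 49°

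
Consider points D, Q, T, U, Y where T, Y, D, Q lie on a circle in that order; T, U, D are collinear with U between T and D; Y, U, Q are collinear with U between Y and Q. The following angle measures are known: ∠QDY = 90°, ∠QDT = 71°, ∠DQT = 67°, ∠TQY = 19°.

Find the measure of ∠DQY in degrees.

∠DQY = 48°

1. ∠DTQ = 42°  [△TDQ]
2. ∠DYQ = 42°  [same arc DQ]
3. ∠DQY = 48°  [△YDQ]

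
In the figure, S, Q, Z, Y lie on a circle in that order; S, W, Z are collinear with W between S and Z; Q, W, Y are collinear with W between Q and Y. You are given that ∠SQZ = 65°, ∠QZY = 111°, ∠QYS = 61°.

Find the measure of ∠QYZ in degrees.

1. ∠QZS = 61°  [same arc SQ]
2. ∠QSZ = 54°  [△SQZ]
3. ∠QYZ = 54°  [same arc QZ]

∠QYZ = 54°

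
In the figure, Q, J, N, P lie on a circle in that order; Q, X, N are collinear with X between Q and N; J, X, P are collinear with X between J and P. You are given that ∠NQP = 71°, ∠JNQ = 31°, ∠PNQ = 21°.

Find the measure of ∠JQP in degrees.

1. ∠JPQ = 31°  [same arc QJ]
2. ∠PJQ = 21°  [same arc QP]
3. ∠JQP = 128°  [△QJP]

∠JQP = 128°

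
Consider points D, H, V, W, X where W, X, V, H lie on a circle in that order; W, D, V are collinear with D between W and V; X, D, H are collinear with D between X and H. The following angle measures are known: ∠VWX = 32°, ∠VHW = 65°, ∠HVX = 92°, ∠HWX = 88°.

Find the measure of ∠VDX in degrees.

∠VDX = 91°

1. ∠VHX = 32°  [same arc XV]
2. ∠VXW = 115°  [cyclic WXVH, opposite ∠X+∠H]
3. ∠HXV = 56°  [△XVH]
4. ∠WVX = 33°  [△WXV]
5. ∠VDX = 91°  [△XDV]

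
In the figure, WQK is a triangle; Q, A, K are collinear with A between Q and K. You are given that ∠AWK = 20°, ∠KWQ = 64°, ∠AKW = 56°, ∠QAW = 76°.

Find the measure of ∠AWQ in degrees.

1. ∠QKW = 56°  [A on ray KQ]
2. ∠KQW = 60°  [△WQK]
3. ∠AQW = 60°  [A on ray QK]
4. ∠AWQ = 44°  [△WQA]

∠AWQ = 44°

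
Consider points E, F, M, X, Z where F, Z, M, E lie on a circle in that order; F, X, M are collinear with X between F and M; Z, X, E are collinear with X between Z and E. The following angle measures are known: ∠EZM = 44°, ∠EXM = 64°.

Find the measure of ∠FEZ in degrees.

1. ∠EFM = 44°  [same arc ME]
2. ∠EXF = 116°  [linear pair at X on FM]
3. ∠FEZ = 20°  [△FXE]

∠FEZ = 20°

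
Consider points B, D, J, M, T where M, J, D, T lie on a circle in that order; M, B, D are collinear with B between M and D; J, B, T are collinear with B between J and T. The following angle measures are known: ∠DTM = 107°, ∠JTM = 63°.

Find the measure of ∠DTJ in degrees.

∠DTJ = 44°

1. ∠DJM = 73°  [cyclic MJDT, opposite ∠J+∠T]
2. ∠JDM = 63°  [same arc MJ]
3. ∠DMJ = 44°  [△MJD]
4. ∠DTJ = 44°  [same arc JD]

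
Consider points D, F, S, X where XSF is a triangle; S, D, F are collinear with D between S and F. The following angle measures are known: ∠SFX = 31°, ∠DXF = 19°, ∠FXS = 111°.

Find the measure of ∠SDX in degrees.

1. ∠DFX = 31°  [D on ray FS]
2. ∠FDX = 130°  [△XDF]
3. ∠SDX = 50°  [linear pair at D on SF]

∠SDX = 50°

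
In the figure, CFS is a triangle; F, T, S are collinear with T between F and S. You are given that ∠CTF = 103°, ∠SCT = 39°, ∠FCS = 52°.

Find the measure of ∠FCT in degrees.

∠FCT = 13°

1. ∠CTS = 77°  [linear pair at T on FS]
2. ∠CST = 64°  [△CTS]
3. ∠CSF = 64°  [T on ray SF]
4. ∠CFS = 64°  [△CFS]
5. ∠CFT = 64°  [T on ray FS]
6. ∠FCT = 13°  [△CFT]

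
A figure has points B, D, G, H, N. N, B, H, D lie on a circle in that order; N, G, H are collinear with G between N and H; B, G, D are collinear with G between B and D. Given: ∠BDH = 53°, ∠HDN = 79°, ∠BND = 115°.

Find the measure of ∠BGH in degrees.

1. ∠BNH = 53°  [same arc BH]
2. ∠HBN = 101°  [cyclic NBHD, opposite ∠B+∠D]
3. ∠BHD = 65°  [cyclic NBHD, opposite ∠N+∠H]
4. ∠BHN = 26°  [△NBH]
5. ∠DBH = 62°  [△BHD]
6. ∠BGH = 92°  [△BGH]

∠BGH = 92°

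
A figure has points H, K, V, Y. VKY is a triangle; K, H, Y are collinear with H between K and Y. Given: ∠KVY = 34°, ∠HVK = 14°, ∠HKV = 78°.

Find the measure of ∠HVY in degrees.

∠HVY = 20°

1. ∠KHV = 88°  [△VKH]
2. ∠VKY = 78°  [H on ray KY]
3. ∠VHY = 92°  [linear pair at H on KY]
4. ∠KYV = 68°  [△VKY]
5. ∠HYV = 68°  [H on ray YK]
6. ∠HVY = 20°  [△VHY]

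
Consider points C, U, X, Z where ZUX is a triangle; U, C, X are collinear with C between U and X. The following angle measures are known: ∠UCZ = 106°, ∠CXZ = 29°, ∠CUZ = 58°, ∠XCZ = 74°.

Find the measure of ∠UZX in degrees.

1. ∠UXZ = 29°  [C on ray XU]
2. ∠XUZ = 58°  [C on ray UX]
3. ∠UZX = 93°  [△ZUX]

∠UZX = 93°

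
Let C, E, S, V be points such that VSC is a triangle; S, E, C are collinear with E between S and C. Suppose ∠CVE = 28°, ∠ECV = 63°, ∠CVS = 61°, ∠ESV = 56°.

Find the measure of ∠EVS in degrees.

1. ∠CEV = 89°  [△VEC]
2. ∠SEV = 91°  [linear pair at E on SC]
3. ∠EVS = 33°  [△VSE]

∠EVS = 33°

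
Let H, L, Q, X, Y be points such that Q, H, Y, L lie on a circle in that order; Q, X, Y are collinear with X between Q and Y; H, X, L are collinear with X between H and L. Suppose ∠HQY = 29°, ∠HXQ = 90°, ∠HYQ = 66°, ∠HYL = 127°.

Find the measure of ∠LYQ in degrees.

1. ∠HLY = 29°  [same arc HY]
2. ∠LXY = 90°  [vertical angles at X]
3. ∠LYQ = 61°  [△YXL]

∠LYQ = 61°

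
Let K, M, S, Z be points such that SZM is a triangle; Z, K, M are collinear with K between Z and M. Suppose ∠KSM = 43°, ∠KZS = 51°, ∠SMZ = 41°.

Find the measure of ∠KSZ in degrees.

1. ∠KMS = 41°  [K on ray MZ]
2. ∠MKS = 96°  [△SKM]
3. ∠SKZ = 84°  [linear pair at K on ZM]
4. ∠KSZ = 45°  [△SZK]

∠KSZ = 45°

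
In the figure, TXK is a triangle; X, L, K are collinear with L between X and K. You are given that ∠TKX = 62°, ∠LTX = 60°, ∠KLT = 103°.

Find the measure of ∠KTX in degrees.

1. ∠TLX = 77°  [linear pair at L on XK]
2. ∠LXT = 43°  [△TXL]
3. ∠KXT = 43°  [L on ray XK]
4. ∠KTX = 75°  [△TXK]

∠KTX = 75°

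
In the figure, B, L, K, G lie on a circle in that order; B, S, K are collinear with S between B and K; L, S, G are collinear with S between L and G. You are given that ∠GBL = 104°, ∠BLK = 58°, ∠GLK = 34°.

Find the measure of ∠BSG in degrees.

∠BSG = 94°

1. ∠GKL = 76°  [cyclic BLKG, opposite ∠B+∠K]
2. ∠BGK = 122°  [cyclic BLKG, opposite ∠L+∠G]
3. ∠GBK = 34°  [same arc KG]
4. ∠KGL = 70°  [△LKG]
5. ∠BKG = 24°  [△BKG]
6. ∠GSK = 86°  [△KSG]
7. ∠BSG = 94°  [linear pair at S on BK]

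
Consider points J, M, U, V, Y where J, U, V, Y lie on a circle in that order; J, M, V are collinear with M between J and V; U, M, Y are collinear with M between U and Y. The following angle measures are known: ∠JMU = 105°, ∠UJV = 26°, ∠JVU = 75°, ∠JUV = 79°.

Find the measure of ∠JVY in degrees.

∠JVY = 49°

1. ∠VMY = 105°  [vertical angles at M]
2. ∠UYV = 26°  [same arc UV]
3. ∠JVY = 49°  [△VMY]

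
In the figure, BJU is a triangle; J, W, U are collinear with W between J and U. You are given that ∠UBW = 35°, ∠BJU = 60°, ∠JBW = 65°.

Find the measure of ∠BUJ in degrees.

∠BUJ = 20°

1. ∠BJW = 60°  [W on ray JU]
2. ∠BWJ = 55°  [△BJW]
3. ∠BWU = 125°  [linear pair at W on JU]
4. ∠BUW = 20°  [△BWU]
5. ∠BUJ = 20°  [W on ray UJ]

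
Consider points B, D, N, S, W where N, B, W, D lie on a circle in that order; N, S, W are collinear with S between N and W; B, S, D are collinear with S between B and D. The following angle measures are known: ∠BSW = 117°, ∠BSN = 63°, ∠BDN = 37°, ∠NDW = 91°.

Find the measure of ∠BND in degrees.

∠BND = 80°

1. ∠DSN = 117°  [vertical angles at S]
2. ∠DNW = 26°  [△NSD]
3. ∠DWN = 63°  [△NWD]
4. ∠DBN = 63°  [same arc ND]
5. ∠BND = 80°  [△NBD]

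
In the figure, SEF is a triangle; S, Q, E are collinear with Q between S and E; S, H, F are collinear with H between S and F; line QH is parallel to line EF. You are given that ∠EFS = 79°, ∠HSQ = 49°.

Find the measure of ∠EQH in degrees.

∠EQH = 128°

1. ∠QHS = 79°  [QH∥EF, corresponding at H]
2. ∠HQS = 52°  [△SQH]
3. ∠EQH = 128°  [linear pair at Q on SE]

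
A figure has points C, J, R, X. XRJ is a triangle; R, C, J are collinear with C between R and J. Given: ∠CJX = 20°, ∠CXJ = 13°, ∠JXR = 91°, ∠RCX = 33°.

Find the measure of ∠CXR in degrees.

∠CXR = 78°

1. ∠RJX = 20°  [C on ray JR]
2. ∠JRX = 69°  [△XRJ]
3. ∠CRX = 69°  [C on ray RJ]
4. ∠CXR = 78°  [△XRC]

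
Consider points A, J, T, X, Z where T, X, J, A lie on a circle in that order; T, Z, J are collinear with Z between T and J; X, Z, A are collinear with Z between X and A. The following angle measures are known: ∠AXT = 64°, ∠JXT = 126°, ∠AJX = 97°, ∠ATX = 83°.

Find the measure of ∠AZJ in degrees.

∠AZJ = 95°

1. ∠AJT = 64°  [same arc TA]
2. ∠TAX = 33°  [△TXA]
3. ∠JAT = 54°  [cyclic TXJA, opposite ∠X+∠A]
4. ∠ATJ = 62°  [△TJA]
5. ∠AZT = 85°  [△TZA]
6. ∠AZJ = 95°  [linear pair at Z on TJ]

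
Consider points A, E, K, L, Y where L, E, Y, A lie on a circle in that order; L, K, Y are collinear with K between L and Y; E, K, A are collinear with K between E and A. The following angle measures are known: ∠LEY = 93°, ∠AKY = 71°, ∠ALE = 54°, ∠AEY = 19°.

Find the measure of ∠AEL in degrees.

∠AEL = 74°

1. ∠LAY = 87°  [cyclic LEYA, opposite ∠E+∠A]
2. ∠ALY = 19°  [same arc YA]
3. ∠AYL = 74°  [△LYA]
4. ∠AEL = 74°  [same arc LA]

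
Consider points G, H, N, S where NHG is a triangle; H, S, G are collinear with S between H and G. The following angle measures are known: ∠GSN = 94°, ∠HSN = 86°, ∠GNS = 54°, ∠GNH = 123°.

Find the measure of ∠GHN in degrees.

∠GHN = 25°

1. ∠NGS = 32°  [△NSG]
2. ∠HGN = 32°  [S on ray GH]
3. ∠GHN = 25°  [△NHG]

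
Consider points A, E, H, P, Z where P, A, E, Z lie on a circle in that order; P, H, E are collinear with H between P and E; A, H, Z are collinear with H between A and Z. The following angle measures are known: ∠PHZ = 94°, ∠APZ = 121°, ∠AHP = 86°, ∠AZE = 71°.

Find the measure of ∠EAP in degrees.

∠EAP = 73°

1. ∠AHE = 94°  [vertical angles at H]
2. ∠AEZ = 59°  [cyclic PAEZ, opposite ∠P+∠E]
3. ∠APE = 71°  [same arc AE]
4. ∠EAZ = 50°  [△AEZ]
5. ∠AEP = 36°  [△AHE]
6. ∠EAP = 73°  [△PAE]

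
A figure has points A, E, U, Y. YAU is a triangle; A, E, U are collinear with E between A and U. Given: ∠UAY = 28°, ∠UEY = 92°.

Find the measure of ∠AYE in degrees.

1. ∠EAY = 28°  [E on ray AU]
2. ∠AEY = 88°  [linear pair at E on AU]
3. ∠AYE = 64°  [△YAE]

∠AYE = 64°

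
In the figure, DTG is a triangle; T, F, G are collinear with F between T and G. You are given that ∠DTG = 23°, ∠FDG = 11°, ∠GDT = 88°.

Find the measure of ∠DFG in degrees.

∠DFG = 100°

1. ∠DGT = 69°  [△DTG]
2. ∠DGF = 69°  [F on ray GT]
3. ∠DFG = 100°  [△DFG]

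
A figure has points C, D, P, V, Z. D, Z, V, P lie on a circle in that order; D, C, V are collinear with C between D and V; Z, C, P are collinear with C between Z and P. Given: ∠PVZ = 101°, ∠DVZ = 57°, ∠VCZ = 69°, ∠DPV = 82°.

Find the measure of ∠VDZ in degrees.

1. ∠PDZ = 79°  [cyclic DZVP, opposite ∠D+∠V]
2. ∠DPZ = 57°  [same arc DZ]
3. ∠DCZ = 111°  [linear pair at C on DV]
4. ∠DZP = 44°  [△DZP]
5. ∠VDZ = 25°  [△DCZ]

∠VDZ = 25°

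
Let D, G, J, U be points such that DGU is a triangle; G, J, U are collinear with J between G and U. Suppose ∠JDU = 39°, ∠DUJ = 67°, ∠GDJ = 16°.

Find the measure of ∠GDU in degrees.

1. ∠DJU = 74°  [△DJU]
2. ∠DUG = 67°  [J on ray UG]
3. ∠DJG = 106°  [linear pair at J on GU]
4. ∠DGJ = 58°  [△DGJ]
5. ∠DGU = 58°  [J on ray GU]
6. ∠GDU = 55°  [△DGU]

∠GDU = 55°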